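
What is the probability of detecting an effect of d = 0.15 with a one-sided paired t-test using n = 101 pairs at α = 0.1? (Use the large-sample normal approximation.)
Power ≈ 0.59

Power calculation (paired t-test, normal approximation):
z_β = d · √n - z_α
z_β = 0.15 · √101 - 1.282
z_β = 0.15 · 10.050 - 1.282
z_β = 0.226

Power = Φ(z_β) = Φ(0.226) ≈ 0.589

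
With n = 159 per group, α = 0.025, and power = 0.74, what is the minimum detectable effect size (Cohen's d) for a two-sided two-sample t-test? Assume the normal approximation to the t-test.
d ≈ 0.32

Minimum detectable effect (two-sample t-test, normal approximation):
d = (z_{α/2} + z_β) / √(n/2)
d = (2.241 + 0.643) / √(159/2)
d = 2.885 / 8.916
d ≈ 0.32

By Cohen's convention (0.2 small / 0.5 medium / 0.8 large): small effect.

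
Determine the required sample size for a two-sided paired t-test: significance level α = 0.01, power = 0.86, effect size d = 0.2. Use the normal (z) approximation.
n = 335 pairs

Sample size formula (paired t-test, normal approximation):
n = ((z_{α/2} + z_β) / d)²

z_{α/2} = 2.576 (for α = 0.01, two-sided)
z_β = 1.080 (for power = 0.86)
d = 0.2

n = ((2.576 + 1.080) / 0.2)²
n = (18.280)²
n ≈ 334.16
Round up to the next whole number: n = 335 pairs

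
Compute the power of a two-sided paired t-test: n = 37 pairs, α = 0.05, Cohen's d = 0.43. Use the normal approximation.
Power ≈ 0.74

Power calculation (paired t-test, normal approximation):
z_β = d · √n - z_{α/2}
z_β = 0.43 · √37 - 1.960
z_β = 0.43 · 6.083 - 1.960
z_β = 0.656

Power = Φ(z_β) = Φ(0.656) ≈ 0.744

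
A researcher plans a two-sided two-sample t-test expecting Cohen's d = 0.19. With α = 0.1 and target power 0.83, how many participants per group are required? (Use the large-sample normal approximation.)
n = 375 per group

Sample size formula (two-sample t-test, normal approximation):
n = 2 · ((z_{α/2} + z_β) / d)²

z_{α/2} = 1.645 (for α = 0.1, two-sided)
z_β = 0.954 (for power = 0.83)
d = 0.19

n = 2 · ((1.645 + 0.954) / 0.19)²
n = 2 · (13.679)²
n ≈ 374.23
Round up to the next whole number: n = 375 per group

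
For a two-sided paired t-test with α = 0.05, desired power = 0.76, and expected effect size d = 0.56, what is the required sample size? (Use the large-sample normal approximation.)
n = 23 pairs

Sample size formula (paired t-test, normal approximation):
n = ((z_{α/2} + z_β) / d)²

z_{α/2} = 1.960 (for α = 0.05, two-sided)
z_β = 0.706 (for power = 0.76)
d = 0.56

n = ((1.960 + 0.706) / 0.56)²
n = (4.761)²
n ≈ 22.67
Round up to the next whole number: n = 23 pairs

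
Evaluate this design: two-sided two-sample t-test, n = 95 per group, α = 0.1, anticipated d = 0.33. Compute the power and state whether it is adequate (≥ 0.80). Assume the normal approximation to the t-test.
Power ≈ 0.74; the study is underpowered (power < 0.80)

Power calculation (two-sample t-test, normal approximation):
z_β = d · √(n/2) - z_{α/2}
z_β = 0.33 · √(95/2) - 1.645
z_β = 0.33 · 6.892 - 1.645
z_β = 0.630

Power = Φ(z_β) = Φ(0.630) ≈ 0.735

Effect size d = 0.33 is small by Cohen's convention (0.2/0.5/0.8).

Threshold: power ≥ 0.80 is conventionally adequate.
Power ≈ 0.74 → the study is underpowered (power < 0.80).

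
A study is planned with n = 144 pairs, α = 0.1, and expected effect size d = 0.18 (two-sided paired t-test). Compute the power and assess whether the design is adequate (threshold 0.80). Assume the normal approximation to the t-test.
Power ≈ 0.70; the study is underpowered (power < 0.80)

Power calculation (paired t-test, normal approximation):
z_β = d · √n - z_{α/2}
z_β = 0.18 · √144 - 1.645
z_β = 0.18 · 12.000 - 1.645
z_β = 0.515

Power = Φ(z_β) = Φ(0.515) ≈ 0.697

Effect size d = 0.18 is very small by Cohen's convention (0.2/0.5/0.8).

Threshold: power ≥ 0.80 is conventionally adequate.
Power ≈ 0.70 → the study is underpowered (power < 0.80).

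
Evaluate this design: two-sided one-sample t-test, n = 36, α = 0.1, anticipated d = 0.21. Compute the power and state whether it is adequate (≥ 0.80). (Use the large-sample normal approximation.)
Power ≈ 0.35; the study is underpowered (power < 0.80)

Power calculation (one-sample t-test, normal approximation):
z_β = d · √n - z_{α/2}
z_β = 0.21 · √36 - 1.645
z_β = 0.21 · 6.000 - 1.645
z_β = -0.385

Power = Φ(z_β) = Φ(-0.385) ≈ 0.350

Effect size d = 0.21 is small by Cohen's convention (0.2/0.5/0.8).

Threshold: power ≥ 0.80 is conventionally adequate.
Power ≈ 0.35 → the study is underpowered (power < 0.80).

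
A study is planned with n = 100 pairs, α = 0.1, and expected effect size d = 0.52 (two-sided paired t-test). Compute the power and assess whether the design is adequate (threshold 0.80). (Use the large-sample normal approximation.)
Power ≈ 1.00; the study is adequately powered (power ≥ 0.80)

Power calculation (paired t-test, normal approximation):
z_β = d · √n - z_{α/2}
z_β = 0.52 · √100 - 1.645
z_β = 0.52 · 10.000 - 1.645
z_β = 3.555

Power = Φ(z_β) = Φ(3.555) ≈ 1.000

Effect size d = 0.52 is medium by Cohen's convention (0.2/0.5/0.8).

Threshold: power ≥ 0.80 is conventionally adequate.
Power ≈ 1.00 → the study is adequately powered (power ≥ 0.80).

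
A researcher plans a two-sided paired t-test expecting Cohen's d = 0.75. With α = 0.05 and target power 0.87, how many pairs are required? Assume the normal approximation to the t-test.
n = 17 pairs

Sample size formula (paired t-test, normal approximation):
n = ((z_{α/2} + z_β) / d)²

z_{α/2} = 1.960 (for α = 0.05, two-sided)
z_β = 1.126 (for power = 0.87)
d = 0.75

n = ((1.960 + 1.126) / 0.75)²
n = (4.115)²
n ≈ 16.93
Round up to the next whole number: n = 17 pairs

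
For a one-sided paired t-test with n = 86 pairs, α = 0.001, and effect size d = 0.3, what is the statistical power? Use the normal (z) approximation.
Power ≈ 0.38

Power calculation (paired t-test, normal approximation):
z_β = d · √n - z_α
z_β = 0.3 · √86 - 3.090
z_β = 0.3 · 9.274 - 3.090
z_β = -0.308

Power = Φ(z_β) = Φ(-0.308) ≈ 0.379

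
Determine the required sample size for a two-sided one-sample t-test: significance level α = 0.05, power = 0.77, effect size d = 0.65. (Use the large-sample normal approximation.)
n = 18

Sample size formula (one-sample t-test, normal approximation):
n = ((z_{α/2} + z_β) / d)²

z_{α/2} = 1.960 (for α = 0.05, two-sided)
z_β = 0.739 (for power = 0.77)
d = 0.65

n = ((1.960 + 0.739) / 0.65)²
n = (4.152)²
n ≈ 17.24
Round up to the next whole number: n = 18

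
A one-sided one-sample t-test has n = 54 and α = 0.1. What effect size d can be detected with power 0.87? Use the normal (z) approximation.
d ≈ 0.33

Minimum detectable effect (one-sample t-test, normal approximation):
d = (z_α + z_β) / √n
d = (1.282 + 1.126) / √54
d = 2.408 / 7.348
d ≈ 0.33

By Cohen's convention (0.2 small / 0.5 medium / 0.8 large): small effect.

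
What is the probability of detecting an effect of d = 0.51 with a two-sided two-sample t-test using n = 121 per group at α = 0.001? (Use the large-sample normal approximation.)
Power ≈ 0.75

Power calculation (two-sample t-test, normal approximation):
z_β = d · √(n/2) - z_{α/2}
z_β = 0.51 · √(121/2) - 3.291
z_β = 0.51 · 7.778 - 3.291
z_β = 0.676

Power = Φ(z_β) = Φ(0.676) ≈ 0.751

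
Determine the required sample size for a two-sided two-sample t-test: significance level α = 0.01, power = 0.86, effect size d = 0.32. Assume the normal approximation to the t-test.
n = 262 per group

Sample size formula (two-sample t-test, normal approximation):
n = 2 · ((z_{α/2} + z_β) / d)²

z_{α/2} = 2.576 (for α = 0.01, two-sided)
z_β = 1.080 (for power = 0.86)
d = 0.32

n = 2 · ((2.576 + 1.080) / 0.32)²
n = 2 · (11.425)²
n ≈ 261.06
Round up to the next whole number: n = 262 per group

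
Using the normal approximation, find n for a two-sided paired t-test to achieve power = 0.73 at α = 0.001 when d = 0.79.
n = 25 pairs

Sample size formula (paired t-test, normal approximation):
n = ((z_{α/2} + z_β) / d)²

z_{α/2} = 3.291 (for α = 0.001, two-sided)
z_β = 0.613 (for power = 0.73)
d = 0.79

n = ((3.291 + 0.613) / 0.79)²
n = (4.942)²
n ≈ 24.42
Round up to the next whole number: n = 25 pairs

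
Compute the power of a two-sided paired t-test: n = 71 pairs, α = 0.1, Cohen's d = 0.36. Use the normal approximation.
Power ≈ 0.92

Power calculation (paired t-test, normal approximation):
z_β = d · √n - z_{α/2}
z_β = 0.36 · √71 - 1.645
z_β = 0.36 · 8.426 - 1.645
z_β = 1.389

Power = Φ(z_β) = Φ(1.389) ≈ 0.918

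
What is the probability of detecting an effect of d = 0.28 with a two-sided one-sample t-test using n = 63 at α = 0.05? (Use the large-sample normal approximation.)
Power ≈ 0.60

Power calculation (one-sample t-test, normal approximation):
z_β = d · √n - z_{α/2}
z_β = 0.28 · √63 - 1.960
z_β = 0.28 · 7.937 - 1.960
z_β = 0.262

Power = Φ(z_β) = Φ(0.262) ≈ 0.604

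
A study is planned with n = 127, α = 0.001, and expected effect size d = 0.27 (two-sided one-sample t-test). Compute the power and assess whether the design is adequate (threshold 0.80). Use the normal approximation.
Power ≈ 0.40; the study is underpowered (power < 0.80)

Power calculation (one-sample t-test, normal approximation):
z_β = d · √n - z_{α/2}
z_β = 0.27 · √127 - 3.291
z_β = 0.27 · 11.269 - 3.291
z_β = -0.248

Power = Φ(z_β) = Φ(-0.248) ≈ 0.402

Effect size d = 0.27 is small by Cohen's convention (0.2/0.5/0.8).

Threshold: power ≥ 0.80 is conventionally adequate.
Power ≈ 0.40 → the study is underpowered (power < 0.80).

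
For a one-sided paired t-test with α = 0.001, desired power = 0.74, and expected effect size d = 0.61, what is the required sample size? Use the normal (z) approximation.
n = 38 pairs

Sample size formula (paired t-test, normal approximation):
n = ((z_α + z_β) / d)²

z_α = 3.090 (for α = 0.001, one-sided)
z_β = 0.643 (for power = 0.74)
d = 0.61

n = ((3.090 + 0.643) / 0.61)²
n = (6.120)²
n ≈ 37.45
Round up to the next whole number: n = 38 pairs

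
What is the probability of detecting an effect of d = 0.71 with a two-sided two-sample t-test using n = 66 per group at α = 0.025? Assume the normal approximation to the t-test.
Power ≈ 0.97

Power calculation (two-sample t-test, normal approximation):
z_β = d · √(n/2) - z_{α/2}
z_β = 0.71 · √(66/2) - 2.241
z_β = 0.71 · 5.745 - 2.241
z_β = 1.837

Power = Φ(z_β) = Φ(1.837) ≈ 0.967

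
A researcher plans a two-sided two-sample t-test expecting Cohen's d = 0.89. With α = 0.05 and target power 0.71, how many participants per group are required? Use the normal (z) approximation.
n = 16 per group

Sample size formula (two-sample t-test, normal approximation):
n = 2 · ((z_{α/2} + z_β) / d)²

z_{α/2} = 1.960 (for α = 0.05, two-sided)
z_β = 0.553 (for power = 0.71)
d = 0.89

n = 2 · ((1.960 + 0.553) / 0.89)²
n = 2 · (2.824)²
n ≈ 15.95
Round up to the next whole number: n = 16 per group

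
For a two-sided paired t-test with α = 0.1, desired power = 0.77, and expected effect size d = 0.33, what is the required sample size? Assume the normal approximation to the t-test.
n = 53 pairs

Sample size formula (paired t-test, normal approximation):
n = ((z_{α/2} + z_β) / d)²

z_{α/2} = 1.645 (for α = 0.1, two-sided)
z_β = 0.739 (for power = 0.77)
d = 0.33

n = ((1.645 + 0.739) / 0.33)²
n = (7.224)²
n ≈ 52.19
Round up to the next whole number: n = 53 pairs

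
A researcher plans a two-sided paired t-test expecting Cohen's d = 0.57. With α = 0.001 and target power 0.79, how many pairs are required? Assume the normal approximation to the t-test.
n = 52 pairs

Sample size formula (paired t-test, normal approximation):
n = ((z_{α/2} + z_β) / d)²

z_{α/2} = 3.291 (for α = 0.001, two-sided)
z_β = 0.806 (for power = 0.79)
d = 0.57

n = ((3.291 + 0.806) / 0.57)²
n = (7.188)²
n ≈ 51.67
Round up to the next whole number: n = 52 pairs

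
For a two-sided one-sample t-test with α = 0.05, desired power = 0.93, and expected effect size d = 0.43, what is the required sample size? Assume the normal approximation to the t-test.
n = 64

Sample size formula (one-sample t-test, normal approximation):
n = ((z_{α/2} + z_β) / d)²

z_{α/2} = 1.960 (for α = 0.05, two-sided)
z_β = 1.476 (for power = 0.93)
d = 0.43

n = ((1.960 + 1.476) / 0.43)²
n = (7.991)²
n ≈ 63.86
Round up to the next whole number: n = 64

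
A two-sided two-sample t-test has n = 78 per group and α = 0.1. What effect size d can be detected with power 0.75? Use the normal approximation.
d ≈ 0.37

Minimum detectable effect (two-sample t-test, normal approximation):
d = (z_{α/2} + z_β) / √(n/2)
d = (1.645 + 0.674) / √(78/2)
d = 2.319 / 6.245
d ≈ 0.37

By Cohen's convention (0.2 small / 0.5 medium / 0.8 large): small effect.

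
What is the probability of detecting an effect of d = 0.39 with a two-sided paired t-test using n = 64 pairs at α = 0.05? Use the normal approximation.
Power ≈ 0.88

Power calculation (paired t-test, normal approximation):
z_β = d · √n - z_{α/2}
z_β = 0.39 · √64 - 1.960
z_β = 0.39 · 8.000 - 1.960
z_β = 1.160

Power = Φ(z_β) = Φ(1.160) ≈ 0.877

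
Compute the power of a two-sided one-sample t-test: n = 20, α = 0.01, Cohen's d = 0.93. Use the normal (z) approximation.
Power ≈ 0.94

Power calculation (one-sample t-test, normal approximation):
z_β = d · √n - z_{α/2}
z_β = 0.93 · √20 - 2.576
z_β = 0.93 · 4.472 - 2.576
z_β = 1.583

Power = Φ(z_β) = Φ(1.583) ≈ 0.943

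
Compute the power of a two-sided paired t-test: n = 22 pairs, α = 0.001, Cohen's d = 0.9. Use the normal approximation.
Power ≈ 0.82

Power calculation (paired t-test, normal approximation):
z_β = d · √n - z_{α/2}
z_β = 0.9 · √22 - 3.291
z_β = 0.9 · 4.690 - 3.291
z_β = 0.931

Power = Φ(z_β) = Φ(0.931) ≈ 0.824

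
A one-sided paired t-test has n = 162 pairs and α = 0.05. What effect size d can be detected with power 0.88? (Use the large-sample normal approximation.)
d ≈ 0.22

Minimum detectable effect (paired t-test, normal approximation):
d = (z_α + z_β) / √n
d = (1.645 + 1.175) / √162
d = 2.820 / 12.728
d ≈ 0.22

By Cohen's convention (0.2 small / 0.5 medium / 0.8 large): small effect.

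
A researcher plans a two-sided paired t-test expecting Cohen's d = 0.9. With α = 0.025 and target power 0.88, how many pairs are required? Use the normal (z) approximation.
n = 15 pairs

Sample size formula (paired t-test, normal approximation):
n = ((z_{α/2} + z_β) / d)²

z_{α/2} = 2.241 (for α = 0.025, two-sided)
z_β = 1.175 (for power = 0.88)
d = 0.9

n = ((2.241 + 1.175) / 0.9)²
n = (3.796)²
n ≈ 14.41
Round up to the next whole number: n = 15 pairs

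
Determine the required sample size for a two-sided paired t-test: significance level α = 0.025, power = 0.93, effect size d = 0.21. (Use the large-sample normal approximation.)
n = 314 pairs

Sample size formula (paired t-test, normal approximation):
n = ((z_{α/2} + z_β) / d)²

z_{α/2} = 2.241 (for α = 0.025, two-sided)
z_β = 1.476 (for power = 0.93)
d = 0.21

n = ((2.241 + 1.476) / 0.21)²
n = (17.700)²
n ≈ 313.29
Round up to the next whole number: n = 314 pairs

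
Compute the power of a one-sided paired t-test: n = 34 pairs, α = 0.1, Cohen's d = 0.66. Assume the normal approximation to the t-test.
Power ≈ 0.99

Power calculation (paired t-test, normal approximation):
z_β = d · √n - z_α
z_β = 0.66 · √34 - 1.282
z_β = 0.66 · 5.831 - 1.282
z_β = 2.567

Power = Φ(z_β) = Φ(2.567) ≈ 0.995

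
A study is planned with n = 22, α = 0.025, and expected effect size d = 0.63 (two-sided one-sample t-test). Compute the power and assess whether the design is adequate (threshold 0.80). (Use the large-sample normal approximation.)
Power ≈ 0.76; the study is underpowered (power < 0.80)

Power calculation (one-sample t-test, normal approximation):
z_β = d · √n - z_{α/2}
z_β = 0.63 · √22 - 2.241
z_β = 0.63 · 4.690 - 2.241
z_β = 0.714

Power = Φ(z_β) = Φ(0.714) ≈ 0.762

Effect size d = 0.63 is medium by Cohen's convention (0.2/0.5/0.8).

Threshold: power ≥ 0.80 is conventionally adequate.
Power ≈ 0.76 → the study is underpowered (power < 0.80).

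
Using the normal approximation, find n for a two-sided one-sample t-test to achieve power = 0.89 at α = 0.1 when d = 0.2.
n = 207

Sample size formula (one-sample t-test, normal approximation):
n = ((z_{α/2} + z_β) / d)²

z_{α/2} = 1.645 (for α = 0.1, two-sided)
z_β = 1.227 (for power = 0.89)
d = 0.2

n = ((1.645 + 1.227) / 0.2)²
n = (14.360)²
n ≈ 206.21
Round up to the next whole number: n = 207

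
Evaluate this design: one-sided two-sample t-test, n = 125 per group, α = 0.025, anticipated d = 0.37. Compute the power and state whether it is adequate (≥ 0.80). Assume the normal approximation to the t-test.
Power ≈ 0.83; the study is adequately powered (power ≥ 0.80)

Power calculation (two-sample t-test, normal approximation):
z_β = d · √(n/2) - z_α
z_β = 0.37 · √(125/2) - 1.960
z_β = 0.37 · 7.906 - 1.960
z_β = 0.965

Power = Φ(z_β) = Φ(0.965) ≈ 0.833

Effect size d = 0.37 is small by Cohen's convention (0.2/0.5/0.8).

Threshold: power ≥ 0.80 is conventionally adequate.
Power ≈ 0.83 → the study is adequately powered (power ≥ 0.80).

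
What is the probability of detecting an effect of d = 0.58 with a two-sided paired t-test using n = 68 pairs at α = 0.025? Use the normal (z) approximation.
Power ≈ 0.99

Power calculation (paired t-test, normal approximation):
z_β = d · √n - z_{α/2}
z_β = 0.58 · √68 - 2.241
z_β = 0.58 · 8.246 - 2.241
z_β = 2.541

Power = Φ(z_β) = Φ(2.541) ≈ 0.994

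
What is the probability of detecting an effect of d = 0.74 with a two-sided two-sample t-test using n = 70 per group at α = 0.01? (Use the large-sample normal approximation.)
Power ≈ 0.96

Power calculation (two-sample t-test, normal approximation):
z_β = d · √(n/2) - z_{α/2}
z_β = 0.74 · √(70/2) - 2.576
z_β = 0.74 · 5.916 - 2.576
z_β = 1.802

Power = Φ(z_β) = Φ(1.802) ≈ 0.964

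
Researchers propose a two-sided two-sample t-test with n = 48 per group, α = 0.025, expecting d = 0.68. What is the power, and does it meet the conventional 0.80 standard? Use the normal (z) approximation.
Power ≈ 0.86; the study is adequately powered (power ≥ 0.80)

Power calculation (two-sample t-test, normal approximation):
z_β = d · √(n/2) - z_{α/2}
z_β = 0.68 · √(48/2) - 2.241
z_β = 0.68 · 4.899 - 2.241
z_β = 1.090

Power = Φ(z_β) = Φ(1.090) ≈ 0.862

Effect size d = 0.68 is medium by Cohen's convention (0.2/0.5/0.8).

Threshold: power ≥ 0.80 is conventionally adequate.
Power ≈ 0.86 → the study is adequately powered (power ≥ 0.80).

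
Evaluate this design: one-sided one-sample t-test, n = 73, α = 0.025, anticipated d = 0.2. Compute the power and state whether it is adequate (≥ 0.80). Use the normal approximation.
Power ≈ 0.40; the study is underpowered (power < 0.80)

Power calculation (one-sample t-test, normal approximation):
z_β = d · √n - z_α
z_β = 0.2 · √73 - 1.960
z_β = 0.2 · 8.544 - 1.960
z_β = -0.251

Power = Φ(z_β) = Φ(-0.251) ≈ 0.401

Effect size d = 0.2 is small by Cohen's convention (0.2/0.5/0.8).

Threshold: power ≥ 0.80 is conventionally adequate.
Power ≈ 0.40 → the study is underpowered (power < 0.80).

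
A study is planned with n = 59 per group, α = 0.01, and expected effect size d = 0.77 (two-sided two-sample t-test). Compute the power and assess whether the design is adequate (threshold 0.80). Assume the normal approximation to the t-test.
Power ≈ 0.95; the study is adequately powered (power ≥ 0.80)

Power calculation (two-sample t-test, normal approximation):
z_β = d · √(n/2) - z_{α/2}
z_β = 0.77 · √(59/2) - 2.576
z_β = 0.77 · 5.431 - 2.576
z_β = 1.606

Power = Φ(z_β) = Φ(1.606) ≈ 0.946

Effect size d = 0.77 is medium by Cohen's convention (0.2/0.5/0.8).

Threshold: power ≥ 0.80 is conventionally adequate.
Power ≈ 0.95 → the study is adequately powered (power ≥ 0.80).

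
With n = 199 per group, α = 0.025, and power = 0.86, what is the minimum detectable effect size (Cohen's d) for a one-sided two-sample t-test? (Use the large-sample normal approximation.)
d ≈ 0.30

Minimum detectable effect (two-sample t-test, normal approximation):
d = (z_α + z_β) / √(n/2)
d = (1.960 + 1.080) / √(199/2)
d = 3.040 / 9.975
d ≈ 0.30

By Cohen's convention (0.2 small / 0.5 medium / 0.8 large): small effect.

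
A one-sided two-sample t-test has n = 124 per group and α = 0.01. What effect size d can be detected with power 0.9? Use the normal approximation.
d ≈ 0.46

Minimum detectable effect (two-sample t-test, normal approximation):
d = (z_α + z_β) / √(n/2)
d = (2.326 + 1.282) / √(124/2)
d = 3.608 / 7.874
d ≈ 0.46

By Cohen's convention (0.2 small / 0.5 medium / 0.8 large): small effect.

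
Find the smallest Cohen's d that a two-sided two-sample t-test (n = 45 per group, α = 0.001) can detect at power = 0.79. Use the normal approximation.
d ≈ 0.86

Minimum detectable effect (two-sample t-test, normal approximation):
d = (z_{α/2} + z_β) / √(n/2)
d = (3.291 + 0.806) / √(45/2)
d = 4.097 / 4.743
d ≈ 0.86

By Cohen's convention (0.2 small / 0.5 medium / 0.8 large): large effect.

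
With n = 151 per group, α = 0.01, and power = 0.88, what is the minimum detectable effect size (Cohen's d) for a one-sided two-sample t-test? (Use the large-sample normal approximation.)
d ≈ 0.40

Minimum detectable effect (two-sample t-test, normal approximation):
d = (z_α + z_β) / √(n/2)
d = (2.326 + 1.175) / √(151/2)
d = 3.501 / 8.689
d ≈ 0.40

By Cohen's convention (0.2 small / 0.5 medium / 0.8 large): small effect.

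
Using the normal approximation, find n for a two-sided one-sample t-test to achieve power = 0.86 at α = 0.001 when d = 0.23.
n = 362

Sample size formula (one-sample t-test, normal approximation):
n = ((z_{α/2} + z_β) / d)²

z_{α/2} = 3.291 (for α = 0.001, two-sided)
z_β = 1.080 (for power = 0.86)
d = 0.23

n = ((3.291 + 1.080) / 0.23)²
n = (19.004)²
n ≈ 361.15
Round up to the next whole number: n = 362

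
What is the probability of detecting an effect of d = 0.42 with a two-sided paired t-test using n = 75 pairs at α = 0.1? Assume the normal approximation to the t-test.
Power ≈ 0.98

Power calculation (paired t-test, normal approximation):
z_β = d · √n - z_{α/2}
z_β = 0.42 · √75 - 1.645
z_β = 0.42 · 8.660 - 1.645
z_β = 1.992

Power = Φ(z_β) = Φ(1.992) ≈ 0.977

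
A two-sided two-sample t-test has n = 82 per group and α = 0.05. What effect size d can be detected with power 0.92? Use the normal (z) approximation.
d ≈ 0.53

Minimum detectable effect (two-sample t-test, normal approximation):
d = (z_{α/2} + z_β) / √(n/2)
d = (1.960 + 1.405) / √(82/2)
d = 3.365 / 6.403
d ≈ 0.53

By Cohen's convention (0.2 small / 0.5 medium / 0.8 large): medium effect.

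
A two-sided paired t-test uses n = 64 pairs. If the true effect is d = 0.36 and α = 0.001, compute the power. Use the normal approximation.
Power ≈ 0.34

Power calculation (paired t-test, normal approximation):
z_β = d · √n - z_{α/2}
z_β = 0.36 · √64 - 3.291
z_β = 0.36 · 8.000 - 3.291
z_β = -0.411

Power = Φ(z_β) = Φ(-0.411) ≈ 0.341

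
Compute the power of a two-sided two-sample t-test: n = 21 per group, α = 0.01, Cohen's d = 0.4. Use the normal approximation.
Power ≈ 0.10

Power calculation (two-sample t-test, normal approximation):
z_β = d · √(n/2) - z_{α/2}
z_β = 0.4 · √(21/2) - 2.576
z_β = 0.4 · 3.240 - 2.576
z_β = -1.280

Power = Φ(z_β) = Φ(-1.280) ≈ 0.100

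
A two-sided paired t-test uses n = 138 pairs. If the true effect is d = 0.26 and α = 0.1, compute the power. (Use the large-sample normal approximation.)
Power ≈ 0.92

Power calculation (paired t-test, normal approximation):
z_β = d · √n - z_{α/2}
z_β = 0.26 · √138 - 1.645
z_β = 0.26 · 11.747 - 1.645
z_β = 1.409

Power = Φ(z_β) = Φ(1.409) ≈ 0.921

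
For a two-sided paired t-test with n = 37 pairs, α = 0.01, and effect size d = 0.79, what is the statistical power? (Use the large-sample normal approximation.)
Power ≈ 0.99

Power calculation (paired t-test, normal approximation):
z_β = d · √n - z_{α/2}
z_β = 0.79 · √37 - 2.576
z_β = 0.79 · 6.083 - 2.576
z_β = 2.230

Power = Φ(z_β) = Φ(2.230) ≈ 0.987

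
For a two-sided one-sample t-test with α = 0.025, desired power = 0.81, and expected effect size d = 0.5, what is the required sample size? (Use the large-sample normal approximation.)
n = 39

Sample size formula (one-sample t-test, normal approximation):
n = ((z_{α/2} + z_β) / d)²

z_{α/2} = 2.241 (for α = 0.025, two-sided)
z_β = 0.878 (for power = 0.81)
d = 0.5

n = ((2.241 + 0.878) / 0.5)²
n = (6.238)²
n ≈ 38.91
Round up to the next whole number: n = 39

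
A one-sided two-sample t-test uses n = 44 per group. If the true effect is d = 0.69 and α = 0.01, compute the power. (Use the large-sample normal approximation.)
Power ≈ 0.82

Power calculation (two-sample t-test, normal approximation):
z_β = d · √(n/2) - z_α
z_β = 0.69 · √(44/2) - 2.326
z_β = 0.69 · 4.690 - 2.326
z_β = 0.910

Power = Φ(z_β) = Φ(0.910) ≈ 0.819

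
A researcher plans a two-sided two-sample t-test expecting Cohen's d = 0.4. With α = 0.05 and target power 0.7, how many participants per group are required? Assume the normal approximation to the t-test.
n = 78 per group

Sample size formula (two-sample t-test, normal approximation):
n = 2 · ((z_{α/2} + z_β) / d)²

z_{α/2} = 1.960 (for α = 0.05, two-sided)
z_β = 0.524 (for power = 0.7)
d = 0.4

n = 2 · ((1.960 + 0.524) / 0.4)²
n = 2 · (6.210)²
n ≈ 77.13
Round up to the next whole number: n = 78 per group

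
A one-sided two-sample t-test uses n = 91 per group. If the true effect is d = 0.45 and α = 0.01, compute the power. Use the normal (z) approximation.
Power ≈ 0.76

Power calculation (two-sample t-test, normal approximation):
z_β = d · √(n/2) - z_α
z_β = 0.45 · √(91/2) - 2.326
z_β = 0.45 · 6.745 - 2.326
z_β = 0.709

Power = Φ(z_β) = Φ(0.709) ≈ 0.761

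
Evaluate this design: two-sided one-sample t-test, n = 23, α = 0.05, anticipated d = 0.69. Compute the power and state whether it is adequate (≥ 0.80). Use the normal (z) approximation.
Power ≈ 0.91; the study is adequately powered (power ≥ 0.80)

Power calculation (one-sample t-test, normal approximation):
z_β = d · √n - z_{α/2}
z_β = 0.69 · √23 - 1.960
z_β = 0.69 · 4.796 - 1.960
z_β = 1.349

Power = Φ(z_β) = Φ(1.349) ≈ 0.911

Effect size d = 0.69 is medium by Cohen's convention (0.2/0.5/0.8).

Threshold: power ≥ 0.80 is conventionally adequate.
Power ≈ 0.91 → the study is adequately powered (power ≥ 0.80).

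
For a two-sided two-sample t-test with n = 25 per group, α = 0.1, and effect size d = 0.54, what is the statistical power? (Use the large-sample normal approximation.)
Power ≈ 0.60

Power calculation (two-sample t-test, normal approximation):
z_β = d · √(n/2) - z_{α/2}
z_β = 0.54 · √(25/2) - 1.645
z_β = 0.54 · 3.536 - 1.645
z_β = 0.264

Power = Φ(z_β) = Φ(0.264) ≈ 0.604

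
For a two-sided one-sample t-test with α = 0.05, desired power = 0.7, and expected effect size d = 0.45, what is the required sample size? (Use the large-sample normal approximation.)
n = 31

Sample size formula (one-sample t-test, normal approximation):
n = ((z_{α/2} + z_β) / d)²

z_{α/2} = 1.960 (for α = 0.05, two-sided)
z_β = 0.524 (for power = 0.7)
d = 0.45

n = ((1.960 + 0.524) / 0.45)²
n = (5.520)²
n ≈ 30.47
Round up to the next whole number: n = 31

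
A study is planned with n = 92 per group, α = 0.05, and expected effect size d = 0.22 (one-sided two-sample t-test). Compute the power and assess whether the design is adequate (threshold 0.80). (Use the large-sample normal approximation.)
Power ≈ 0.44; the study is underpowered (power < 0.80)

Power calculation (two-sample t-test, normal approximation):
z_β = d · √(n/2) - z_α
z_β = 0.22 · √(92/2) - 1.645
z_β = 0.22 · 6.782 - 1.645
z_β = -0.153

Power = Φ(z_β) = Φ(-0.153) ≈ 0.439

Effect size d = 0.22 is small by Cohen's convention (0.2/0.5/0.8).

Threshold: power ≥ 0.80 is conventionally adequate.
Power ≈ 0.44 → the study is underpowered (power < 0.80).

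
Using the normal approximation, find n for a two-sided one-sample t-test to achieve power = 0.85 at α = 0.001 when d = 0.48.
n = 82

Sample size formula (one-sample t-test, normal approximation):
n = ((z_{α/2} + z_β) / d)²

z_{α/2} = 3.291 (for α = 0.001, two-sided)
z_β = 1.036 (for power = 0.85)
d = 0.48

n = ((3.291 + 1.036) / 0.48)²
n = (9.015)²
n ≈ 81.27
Round up to the next whole number: n = 82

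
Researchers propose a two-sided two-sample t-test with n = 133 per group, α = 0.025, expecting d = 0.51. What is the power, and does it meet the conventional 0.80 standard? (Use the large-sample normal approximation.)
Power ≈ 0.97; the study is adequately powered (power ≥ 0.80)

Power calculation (two-sample t-test, normal approximation):
z_β = d · √(n/2) - z_{α/2}
z_β = 0.51 · √(133/2) - 2.241
z_β = 0.51 · 8.155 - 2.241
z_β = 1.918

Power = Φ(z_β) = Φ(1.918) ≈ 0.972

Effect size d = 0.51 is medium by Cohen's convention (0.2/0.5/0.8).

Threshold: power ≥ 0.80 is conventionally adequate.
Power ≈ 0.97 → the study is adequately powered (power ≥ 0.80).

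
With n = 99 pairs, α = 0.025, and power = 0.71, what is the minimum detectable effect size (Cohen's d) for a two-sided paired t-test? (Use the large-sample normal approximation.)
d ≈ 0.28

Minimum detectable effect (paired t-test, normal approximation):
d = (z_{α/2} + z_β) / √n
d = (2.241 + 0.553) / √99
d = 2.795 / 9.950
d ≈ 0.28

By Cohen's convention (0.2 small / 0.5 medium / 0.8 large): small effect.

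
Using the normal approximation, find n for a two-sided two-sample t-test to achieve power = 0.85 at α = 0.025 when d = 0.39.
n = 142 per group

Sample size formula (two-sample t-test, normal approximation):
n = 2 · ((z_{α/2} + z_β) / d)²

z_{α/2} = 2.241 (for α = 0.025, two-sided)
z_β = 1.036 (for power = 0.85)
d = 0.39

n = 2 · ((2.241 + 1.036) / 0.39)²
n = 2 · (8.403)²
n ≈ 141.22
Round up to the next whole number: n = 142 per group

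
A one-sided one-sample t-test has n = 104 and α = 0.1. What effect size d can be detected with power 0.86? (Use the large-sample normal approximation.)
d ≈ 0.23

Minimum detectable effect (one-sample t-test, normal approximation):
d = (z_α + z_β) / √n
d = (1.282 + 1.080) / √104
d = 2.362 / 10.198
d ≈ 0.23

By Cohen's convention (0.2 small / 0.5 medium / 0.8 large): small effect.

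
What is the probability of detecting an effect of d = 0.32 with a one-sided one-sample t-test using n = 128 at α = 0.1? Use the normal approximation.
Power ≈ 0.99

Power calculation (one-sample t-test, normal approximation):
z_β = d · √n - z_α
z_β = 0.32 · √128 - 1.282
z_β = 0.32 · 11.314 - 1.282
z_β = 2.339

Power = Φ(z_β) = Φ(2.339) ≈ 0.990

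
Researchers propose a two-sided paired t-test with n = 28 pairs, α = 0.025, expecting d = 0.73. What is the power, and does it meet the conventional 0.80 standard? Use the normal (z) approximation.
Power ≈ 0.95; the study is adequately powered (power ≥ 0.80)

Power calculation (paired t-test, normal approximation):
z_β = d · √n - z_{α/2}
z_β = 0.73 · √28 - 2.241
z_β = 0.73 · 5.292 - 2.241
z_β = 1.621

Power = Φ(z_β) = Φ(1.621) ≈ 0.948

Effect size d = 0.73 is medium by Cohen's convention (0.2/0.5/0.8).

Threshold: power ≥ 0.80 is conventionally adequate.
Power ≈ 0.95 → the study is adequately powered (power ≥ 0.80).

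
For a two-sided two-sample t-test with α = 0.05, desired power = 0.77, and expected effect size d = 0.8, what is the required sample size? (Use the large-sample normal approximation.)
n = 23 per group

Sample size formula (two-sample t-test, normal approximation):
n = 2 · ((z_{α/2} + z_β) / d)²

z_{α/2} = 1.960 (for α = 0.05, two-sided)
z_β = 0.739 (for power = 0.77)
d = 0.8

n = 2 · ((1.960 + 0.739) / 0.8)²
n = 2 · (3.374)²
n ≈ 22.77
Round up to the next whole number: n = 23 per group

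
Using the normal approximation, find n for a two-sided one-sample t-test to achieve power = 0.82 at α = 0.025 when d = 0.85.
n = 14

Sample size formula (one-sample t-test, normal approximation):
n = ((z_{α/2} + z_β) / d)²

z_{α/2} = 2.241 (for α = 0.025, two-sided)
z_β = 0.915 (for power = 0.82)
d = 0.85

n = ((2.241 + 0.915) / 0.85)²
n = (3.713)²
n ≈ 13.79
Round up to the next whole number: n = 14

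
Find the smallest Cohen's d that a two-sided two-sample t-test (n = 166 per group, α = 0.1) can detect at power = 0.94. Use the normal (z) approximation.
d ≈ 0.35

Minimum detectable effect (two-sample t-test, normal approximation):
d = (z_{α/2} + z_β) / √(n/2)
d = (1.645 + 1.555) / √(166/2)
d = 3.200 / 9.110
d ≈ 0.35

By Cohen's convention (0.2 small / 0.5 medium / 0.8 large): small effect.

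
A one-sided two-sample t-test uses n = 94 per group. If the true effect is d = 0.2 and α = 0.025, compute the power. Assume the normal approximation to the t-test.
Power ≈ 0.28

Power calculation (two-sample t-test, normal approximation):
z_β = d · √(n/2) - z_α
z_β = 0.2 · √(94/2) - 1.960
z_β = 0.2 · 6.856 - 1.960
z_β = -0.589

Power = Φ(z_β) = Φ(-0.589) ≈ 0.278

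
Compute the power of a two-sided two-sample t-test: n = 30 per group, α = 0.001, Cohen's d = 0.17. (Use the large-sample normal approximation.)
Power ≈ 0.00

Power calculation (two-sample t-test, normal approximation):
z_β = d · √(n/2) - z_{α/2}
z_β = 0.17 · √(30/2) - 3.291
z_β = 0.17 · 3.873 - 3.291
z_β = -2.632

Power = Φ(z_β) = Φ(-2.632) ≈ 0.004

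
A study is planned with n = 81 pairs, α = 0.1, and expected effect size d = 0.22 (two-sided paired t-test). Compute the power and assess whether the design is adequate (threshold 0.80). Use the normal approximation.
Power ≈ 0.63; the study is underpowered (power < 0.80)

Power calculation (paired t-test, normal approximation):
z_β = d · √n - z_{α/2}
z_β = 0.22 · √81 - 1.645
z_β = 0.22 · 9.000 - 1.645
z_β = 0.335

Power = Φ(z_β) = Φ(0.335) ≈ 0.631

Effect size d = 0.22 is small by Cohen's convention (0.2/0.5/0.8).

Threshold: power ≥ 0.80 is conventionally adequate.
Power ≈ 0.63 → the study is underpowered (power < 0.80).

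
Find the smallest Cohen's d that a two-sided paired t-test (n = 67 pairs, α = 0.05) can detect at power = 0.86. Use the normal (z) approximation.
d ≈ 0.37

Minimum detectable effect (paired t-test, normal approximation):
d = (z_{α/2} + z_β) / √n
d = (1.960 + 1.080) / √67
d = 3.040 / 8.185
d ≈ 0.37

By Cohen's convention (0.2 small / 0.5 medium / 0.8 large): small effect.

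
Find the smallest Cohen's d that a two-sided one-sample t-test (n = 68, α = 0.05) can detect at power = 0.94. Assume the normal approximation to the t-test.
d ≈ 0.43

Minimum detectable effect (one-sample t-test, normal approximation):
d = (z_{α/2} + z_β) / √n
d = (1.960 + 1.555) / √68
d = 3.515 / 8.246
d ≈ 0.43

By Cohen's convention (0.2 small / 0.5 medium / 0.8 large): small effect.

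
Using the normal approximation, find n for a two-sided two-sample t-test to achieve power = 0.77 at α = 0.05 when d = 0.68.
n = 32 per group

Sample size formula (two-sample t-test, normal approximation):
n = 2 · ((z_{α/2} + z_β) / d)²

z_{α/2} = 1.960 (for α = 0.05, two-sided)
z_β = 0.739 (for power = 0.77)
d = 0.68

n = 2 · ((1.960 + 0.739) / 0.68)²
n = 2 · (3.969)²
n ≈ 31.51
Round up to the next whole number: n = 32 per group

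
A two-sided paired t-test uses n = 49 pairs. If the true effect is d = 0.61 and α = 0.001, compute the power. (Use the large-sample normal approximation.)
Power ≈ 0.84

Power calculation (paired t-test, normal approximation):
z_β = d · √n - z_{α/2}
z_β = 0.61 · √49 - 3.291
z_β = 0.61 · 7.000 - 3.291
z_β = 0.979

Power = Φ(z_β) = Φ(0.979) ≈ 0.836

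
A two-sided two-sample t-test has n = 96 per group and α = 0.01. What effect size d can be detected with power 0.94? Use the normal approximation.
d ≈ 0.60

Minimum detectable effect (two-sample t-test, normal approximation):
d = (z_{α/2} + z_β) / √(n/2)
d = (2.576 + 1.555) / √(96/2)
d = 4.131 / 6.928
d ≈ 0.60

By Cohen's convention (0.2 small / 0.5 medium / 0.8 large): medium effect.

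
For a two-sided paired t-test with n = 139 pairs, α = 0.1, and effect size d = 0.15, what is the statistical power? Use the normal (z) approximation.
Power ≈ 0.55

Power calculation (paired t-test, normal approximation):
z_β = d · √n - z_{α/2}
z_β = 0.15 · √139 - 1.645
z_β = 0.15 · 11.790 - 1.645
z_β = 0.124

Power = Φ(z_β) = Φ(0.124) ≈ 0.549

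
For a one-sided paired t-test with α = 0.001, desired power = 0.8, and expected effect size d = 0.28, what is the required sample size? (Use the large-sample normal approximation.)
n = 198 pairs

Sample size formula (paired t-test, normal approximation):
n = ((z_α + z_β) / d)²

z_α = 3.090 (for α = 0.001, one-sided)
z_β = 0.842 (for power = 0.8)
d = 0.28

n = ((3.090 + 0.842) / 0.28)²
n = (14.043)²
n ≈ 197.21
Round up to the next whole number: n = 198 pairs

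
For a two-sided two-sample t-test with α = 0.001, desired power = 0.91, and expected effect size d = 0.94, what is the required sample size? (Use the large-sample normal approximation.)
n = 49 per group

Sample size formula (two-sample t-test, normal approximation):
n = 2 · ((z_{α/2} + z_β) / d)²

z_{α/2} = 3.291 (for α = 0.001, two-sided)
z_β = 1.341 (for power = 0.91)
d = 0.94

n = 2 · ((3.291 + 1.341) / 0.94)²
n = 2 · (4.928)²
n ≈ 48.57
Round up to the next whole number: n = 49 per group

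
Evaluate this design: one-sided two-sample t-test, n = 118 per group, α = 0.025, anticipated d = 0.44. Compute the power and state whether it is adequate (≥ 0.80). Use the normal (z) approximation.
Power ≈ 0.92; the study is adequately powered (power ≥ 0.80)

Power calculation (two-sample t-test, normal approximation):
z_β = d · √(n/2) - z_α
z_β = 0.44 · √(118/2) - 1.960
z_β = 0.44 · 7.681 - 1.960
z_β = 1.420

Power = Φ(z_β) = Φ(1.420) ≈ 0.922

Effect size d = 0.44 is small by Cohen's convention (0.2/0.5/0.8).

Threshold: power ≥ 0.80 is conventionally adequate.
Power ≈ 0.92 → the study is adequately powered (power ≥ 0.80).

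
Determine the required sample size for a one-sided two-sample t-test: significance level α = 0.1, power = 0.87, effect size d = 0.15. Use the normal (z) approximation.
n = 516 per group

Sample size formula (two-sample t-test, normal approximation):
n = 2 · ((z_α + z_β) / d)²

z_α = 1.282 (for α = 0.1, one-sided)
z_β = 1.126 (for power = 0.87)
d = 0.15

n = 2 · ((1.282 + 1.126) / 0.15)²
n = 2 · (16.053)²
n ≈ 515.40
Round up to the next whole number: n = 516 per group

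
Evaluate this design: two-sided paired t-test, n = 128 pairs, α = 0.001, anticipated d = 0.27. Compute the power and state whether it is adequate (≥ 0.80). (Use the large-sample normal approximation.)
Power ≈ 0.41; the study is underpowered (power < 0.80)

Power calculation (paired t-test, normal approximation):
z_β = d · √n - z_{α/2}
z_β = 0.27 · √128 - 3.291
z_β = 0.27 · 11.314 - 3.291
z_β = -0.236

Power = Φ(z_β) = Φ(-0.236) ≈ 0.407

Effect size d = 0.27 is small by Cohen's convention (0.2/0.5/0.8).

Threshold: power ≥ 0.80 is conventionally adequate.
Power ≈ 0.41 → the study is underpowered (power < 0.80).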